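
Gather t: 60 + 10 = 70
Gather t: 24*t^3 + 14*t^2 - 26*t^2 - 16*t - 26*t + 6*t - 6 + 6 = 24*t^3 - 12*t^2 - 36*t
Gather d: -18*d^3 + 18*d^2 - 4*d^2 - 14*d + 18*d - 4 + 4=-18*d^3 + 14*d^2 + 4*d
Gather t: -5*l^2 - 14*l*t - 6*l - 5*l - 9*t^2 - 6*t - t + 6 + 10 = -5*l^2 - 11*l - 9*t^2 + t*(-14*l - 7) + 16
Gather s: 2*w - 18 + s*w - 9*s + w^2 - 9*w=s*(w - 9) + w^2 - 7*w - 18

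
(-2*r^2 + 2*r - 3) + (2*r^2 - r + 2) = r - 1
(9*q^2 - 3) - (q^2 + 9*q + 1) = 8*q^2 - 9*q - 4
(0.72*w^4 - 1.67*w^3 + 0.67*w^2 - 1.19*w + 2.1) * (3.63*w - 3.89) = 2.6136*w^5 - 8.8629*w^4 + 8.9284*w^3 - 6.926*w^2 + 12.2521*w - 8.169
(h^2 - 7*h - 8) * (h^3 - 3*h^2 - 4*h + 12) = h^5 - 10*h^4 + 9*h^3 + 64*h^2 - 52*h - 96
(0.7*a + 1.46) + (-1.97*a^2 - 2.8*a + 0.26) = -1.97*a^2 - 2.1*a + 1.72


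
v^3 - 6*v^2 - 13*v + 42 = (v - 7)*(v - 2)*(v + 3)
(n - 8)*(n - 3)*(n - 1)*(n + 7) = n^4 - 5*n^3 - 49*n^2 + 221*n - 168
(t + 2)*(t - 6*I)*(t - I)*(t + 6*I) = t^4 + 2*t^3 - I*t^3 + 36*t^2 - 2*I*t^2 + 72*t - 36*I*t - 72*I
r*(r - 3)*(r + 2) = r^3 - r^2 - 6*r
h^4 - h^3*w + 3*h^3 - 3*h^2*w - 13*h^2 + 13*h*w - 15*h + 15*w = (h - 3)*(h + 1)*(h + 5)*(h - w)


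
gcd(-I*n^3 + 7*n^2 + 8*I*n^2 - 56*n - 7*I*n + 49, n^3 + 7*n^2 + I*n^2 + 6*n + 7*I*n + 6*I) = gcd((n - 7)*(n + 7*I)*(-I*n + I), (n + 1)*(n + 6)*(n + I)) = 1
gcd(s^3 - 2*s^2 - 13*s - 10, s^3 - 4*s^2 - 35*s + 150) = s - 5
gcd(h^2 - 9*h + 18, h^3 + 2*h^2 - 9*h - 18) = h - 3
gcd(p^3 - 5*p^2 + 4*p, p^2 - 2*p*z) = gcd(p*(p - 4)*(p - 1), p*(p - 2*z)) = p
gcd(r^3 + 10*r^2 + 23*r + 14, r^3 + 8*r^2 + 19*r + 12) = r + 1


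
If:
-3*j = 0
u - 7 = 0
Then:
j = 0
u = 7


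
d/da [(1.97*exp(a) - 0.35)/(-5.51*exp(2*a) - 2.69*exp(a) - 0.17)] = (10.8547*exp(2*a) - 3.857*exp(a) - 1.2764)*exp(a)/(30.3601*exp(4*a) + 29.6438*exp(3*a) + 9.1095*exp(2*a) + 0.9146*exp(a) + 0.0289)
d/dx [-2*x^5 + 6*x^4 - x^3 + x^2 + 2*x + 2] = -10*x^4 + 24*x^3 - 3*x^2 + 2*x + 2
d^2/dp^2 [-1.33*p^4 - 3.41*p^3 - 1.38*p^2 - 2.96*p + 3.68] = -15.96*p^2 - 20.46*p - 2.76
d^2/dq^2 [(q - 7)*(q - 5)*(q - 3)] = 6*q - 30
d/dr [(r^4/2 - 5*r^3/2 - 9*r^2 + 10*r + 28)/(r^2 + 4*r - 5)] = (2*r^5 + 7*r^4 - 60*r^3 - 17*r^2 + 68*r - 324)/(2*(r^4 + 8*r^3 + 6*r^2 - 40*r + 25))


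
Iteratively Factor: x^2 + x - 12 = (x + 4)*(x - 3)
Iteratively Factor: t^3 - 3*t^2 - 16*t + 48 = (t + 4)*(t^2 - 7*t + 12) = (t - 4)*(t + 4)*(t - 3)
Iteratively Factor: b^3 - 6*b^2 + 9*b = (b - 3)*(b^2 - 3*b) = (b - 3)^2*(b)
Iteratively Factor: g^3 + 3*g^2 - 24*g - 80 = (g + 4)*(g^2 - g - 20) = (g - 5)*(g + 4)*(g + 4)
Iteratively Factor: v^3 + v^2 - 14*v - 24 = (v + 3)*(v^2 - 2*v - 8) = (v - 4)*(v + 3)*(v + 2)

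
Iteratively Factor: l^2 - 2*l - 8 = (l - 4)*(l + 2)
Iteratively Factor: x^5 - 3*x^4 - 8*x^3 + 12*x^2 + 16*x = (x - 4)*(x^4 + x^3 - 4*x^2 - 4*x) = (x - 4)*(x - 2)*(x^3 + 3*x^2 + 2*x) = (x - 4)*(x - 2)*(x + 2)*(x^2 + x) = (x - 4)*(x - 2)*(x + 1)*(x + 2)*(x)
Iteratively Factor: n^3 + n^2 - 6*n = (n)*(n^2 + n - 6) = n*(n + 3)*(n - 2)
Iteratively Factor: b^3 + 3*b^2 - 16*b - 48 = (b - 4)*(b^2 + 7*b + 12) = (b - 4)*(b + 3)*(b + 4)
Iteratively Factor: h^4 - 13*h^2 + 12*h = (h + 4)*(h^3 - 4*h^2 + 3*h) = (h - 1)*(h + 4)*(h^2 - 3*h) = h*(h - 1)*(h + 4)*(h - 3)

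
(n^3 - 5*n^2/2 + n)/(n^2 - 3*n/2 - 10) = n*(-2*n^2 + 5*n - 2)/(-2*n^2 + 3*n + 20)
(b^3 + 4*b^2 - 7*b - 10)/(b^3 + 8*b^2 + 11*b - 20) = (b^2 - b - 2)/(b^2 + 3*b - 4)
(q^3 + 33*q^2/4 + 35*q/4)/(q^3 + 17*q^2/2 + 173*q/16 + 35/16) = 4*q/(4*q + 1)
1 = 1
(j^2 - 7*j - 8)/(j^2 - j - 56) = (j + 1)/(j + 7)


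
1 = 1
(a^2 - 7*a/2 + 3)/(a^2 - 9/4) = 2*(a - 2)/(2*a + 3)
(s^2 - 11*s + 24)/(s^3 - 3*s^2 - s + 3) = (s - 8)/(s^2 - 1)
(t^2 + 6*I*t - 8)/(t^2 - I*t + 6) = (t + 4*I)/(t - 3*I)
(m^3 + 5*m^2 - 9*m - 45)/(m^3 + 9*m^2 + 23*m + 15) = (m - 3)/(m + 1)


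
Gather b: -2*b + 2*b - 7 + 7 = 0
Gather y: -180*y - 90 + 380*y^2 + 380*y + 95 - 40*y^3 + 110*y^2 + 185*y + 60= -40*y^3 + 490*y^2 + 385*y + 65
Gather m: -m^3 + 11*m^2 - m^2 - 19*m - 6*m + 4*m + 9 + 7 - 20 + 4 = -m^3 + 10*m^2 - 21*m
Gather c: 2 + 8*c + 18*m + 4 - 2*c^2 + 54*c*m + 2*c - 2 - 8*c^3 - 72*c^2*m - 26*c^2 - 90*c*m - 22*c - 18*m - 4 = -8*c^3 + c^2*(-72*m - 28) + c*(-36*m - 12)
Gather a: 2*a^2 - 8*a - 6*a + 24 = 2*a^2 - 14*a + 24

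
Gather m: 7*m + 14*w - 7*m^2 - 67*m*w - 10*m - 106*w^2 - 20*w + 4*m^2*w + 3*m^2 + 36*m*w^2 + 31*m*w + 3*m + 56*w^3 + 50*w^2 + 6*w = m^2*(4*w - 4) + m*(36*w^2 - 36*w) + 56*w^3 - 56*w^2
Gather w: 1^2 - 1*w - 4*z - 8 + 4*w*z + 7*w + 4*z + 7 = w*(4*z + 6)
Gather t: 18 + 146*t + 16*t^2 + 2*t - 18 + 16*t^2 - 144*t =32*t^2 + 4*t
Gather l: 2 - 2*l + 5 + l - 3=4 - l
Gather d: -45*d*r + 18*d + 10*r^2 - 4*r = d*(18 - 45*r) + 10*r^2 - 4*r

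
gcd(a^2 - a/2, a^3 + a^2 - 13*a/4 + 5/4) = a - 1/2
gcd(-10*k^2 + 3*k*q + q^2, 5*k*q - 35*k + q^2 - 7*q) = 5*k + q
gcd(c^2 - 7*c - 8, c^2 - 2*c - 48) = c - 8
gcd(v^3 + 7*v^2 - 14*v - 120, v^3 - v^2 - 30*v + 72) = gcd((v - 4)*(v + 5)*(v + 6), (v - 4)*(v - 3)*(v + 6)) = v^2 + 2*v - 24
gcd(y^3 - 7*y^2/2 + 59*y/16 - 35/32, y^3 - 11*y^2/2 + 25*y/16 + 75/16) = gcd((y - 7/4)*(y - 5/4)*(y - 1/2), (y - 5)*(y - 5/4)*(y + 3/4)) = y - 5/4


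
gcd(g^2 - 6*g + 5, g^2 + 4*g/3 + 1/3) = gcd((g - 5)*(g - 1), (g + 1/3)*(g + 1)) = 1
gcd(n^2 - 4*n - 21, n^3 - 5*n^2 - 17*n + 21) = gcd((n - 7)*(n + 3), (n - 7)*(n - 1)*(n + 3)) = n^2 - 4*n - 21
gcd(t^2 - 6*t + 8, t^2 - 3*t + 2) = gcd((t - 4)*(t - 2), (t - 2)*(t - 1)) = t - 2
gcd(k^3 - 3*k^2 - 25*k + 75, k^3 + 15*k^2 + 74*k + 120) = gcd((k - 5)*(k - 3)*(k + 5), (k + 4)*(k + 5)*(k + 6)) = k + 5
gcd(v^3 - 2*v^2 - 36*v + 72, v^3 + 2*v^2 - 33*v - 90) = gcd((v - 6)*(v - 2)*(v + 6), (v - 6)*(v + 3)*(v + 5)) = v - 6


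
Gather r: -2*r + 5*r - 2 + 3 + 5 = 3*r + 6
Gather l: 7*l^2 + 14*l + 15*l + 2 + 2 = 7*l^2 + 29*l + 4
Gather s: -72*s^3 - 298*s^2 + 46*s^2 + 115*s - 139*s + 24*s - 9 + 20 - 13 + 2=-72*s^3 - 252*s^2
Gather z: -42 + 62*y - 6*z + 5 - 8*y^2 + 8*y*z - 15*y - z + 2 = -8*y^2 + 47*y + z*(8*y - 7) - 35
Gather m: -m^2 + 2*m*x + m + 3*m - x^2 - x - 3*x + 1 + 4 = -m^2 + m*(2*x + 4) - x^2 - 4*x + 5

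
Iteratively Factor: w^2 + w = (w + 1)*(w)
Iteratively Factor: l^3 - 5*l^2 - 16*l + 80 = (l - 4)*(l^2 - l - 20) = (l - 5)*(l - 4)*(l + 4)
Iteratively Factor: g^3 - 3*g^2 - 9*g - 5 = (g - 5)*(g^2 + 2*g + 1) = (g - 5)*(g + 1)*(g + 1)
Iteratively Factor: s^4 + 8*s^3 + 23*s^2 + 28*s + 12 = (s + 3)*(s^3 + 5*s^2 + 8*s + 4) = (s + 1)*(s + 3)*(s^2 + 4*s + 4) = (s + 1)*(s + 2)*(s + 3)*(s + 2)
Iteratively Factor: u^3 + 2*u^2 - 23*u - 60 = (u + 3)*(u^2 - u - 20) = (u + 3)*(u + 4)*(u - 5)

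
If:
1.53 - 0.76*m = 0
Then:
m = 2.01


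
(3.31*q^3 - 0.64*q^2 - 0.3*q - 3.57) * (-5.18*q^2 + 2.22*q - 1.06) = -17.1458*q^5 + 10.6634*q^4 - 3.3754*q^3 + 18.505*q^2 - 7.6074*q + 3.7842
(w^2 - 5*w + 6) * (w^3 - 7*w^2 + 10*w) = w^5 - 12*w^4 + 51*w^3 - 92*w^2 + 60*w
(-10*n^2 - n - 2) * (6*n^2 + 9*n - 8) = -60*n^4 - 96*n^3 + 59*n^2 - 10*n + 16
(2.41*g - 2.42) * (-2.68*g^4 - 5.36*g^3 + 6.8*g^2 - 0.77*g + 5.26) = -6.4588*g^5 - 6.432*g^4 + 29.3592*g^3 - 18.3117*g^2 + 14.54*g - 12.7292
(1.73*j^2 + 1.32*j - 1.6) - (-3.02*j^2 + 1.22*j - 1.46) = 4.75*j^2 + 0.1*j - 0.14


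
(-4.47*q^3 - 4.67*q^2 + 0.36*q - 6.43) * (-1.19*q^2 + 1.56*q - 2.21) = 5.3193*q^5 - 1.4159*q^4 + 2.1651*q^3 + 18.534*q^2 - 10.8264*q + 14.2103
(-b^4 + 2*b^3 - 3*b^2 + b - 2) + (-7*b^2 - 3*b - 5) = -b^4 + 2*b^3 - 10*b^2 - 2*b - 7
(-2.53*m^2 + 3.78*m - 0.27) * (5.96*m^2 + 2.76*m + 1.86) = -15.0788*m^4 + 15.546*m^3 + 4.1178*m^2 + 6.2856*m - 0.5022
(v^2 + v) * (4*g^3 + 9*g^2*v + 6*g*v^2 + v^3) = 4*g^3*v^2 + 4*g^3*v + 9*g^2*v^3 + 9*g^2*v^2 + 6*g*v^4 + 6*g*v^3 + v^5 + v^4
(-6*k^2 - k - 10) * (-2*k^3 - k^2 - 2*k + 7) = 12*k^5 + 8*k^4 + 33*k^3 - 30*k^2 + 13*k - 70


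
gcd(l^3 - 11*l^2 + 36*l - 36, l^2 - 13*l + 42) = l - 6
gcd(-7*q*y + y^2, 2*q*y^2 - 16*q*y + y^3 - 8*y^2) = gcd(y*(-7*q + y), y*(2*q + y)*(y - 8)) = y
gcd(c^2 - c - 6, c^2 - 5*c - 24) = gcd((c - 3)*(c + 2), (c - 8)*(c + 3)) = 1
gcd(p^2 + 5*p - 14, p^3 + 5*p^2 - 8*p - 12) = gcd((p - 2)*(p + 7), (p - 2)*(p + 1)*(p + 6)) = p - 2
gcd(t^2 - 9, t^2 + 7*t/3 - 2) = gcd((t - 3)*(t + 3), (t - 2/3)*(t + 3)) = t + 3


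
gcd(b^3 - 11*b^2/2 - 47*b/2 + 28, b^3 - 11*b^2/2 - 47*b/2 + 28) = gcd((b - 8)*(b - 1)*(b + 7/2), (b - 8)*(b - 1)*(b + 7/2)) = b^3 - 11*b^2/2 - 47*b/2 + 28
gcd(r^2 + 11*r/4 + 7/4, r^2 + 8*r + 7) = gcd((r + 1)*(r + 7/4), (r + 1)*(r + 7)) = r + 1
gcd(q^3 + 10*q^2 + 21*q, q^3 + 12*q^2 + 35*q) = q^2 + 7*q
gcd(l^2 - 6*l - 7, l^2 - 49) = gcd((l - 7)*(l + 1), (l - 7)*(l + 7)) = l - 7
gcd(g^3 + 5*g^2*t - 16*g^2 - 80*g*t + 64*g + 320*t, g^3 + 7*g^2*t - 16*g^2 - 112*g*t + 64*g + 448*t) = g^2 - 16*g + 64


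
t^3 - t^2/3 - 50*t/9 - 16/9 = (t - 8/3)*(t + 1/3)*(t + 2)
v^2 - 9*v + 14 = (v - 7)*(v - 2)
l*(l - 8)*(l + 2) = l^3 - 6*l^2 - 16*l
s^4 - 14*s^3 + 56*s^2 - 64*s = s*(s - 8)*(s - 4)*(s - 2)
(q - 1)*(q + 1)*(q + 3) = q^3 + 3*q^2 - q - 3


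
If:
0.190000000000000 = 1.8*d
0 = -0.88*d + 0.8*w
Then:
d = 0.11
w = 0.12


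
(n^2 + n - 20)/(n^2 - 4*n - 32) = (-n^2 - n + 20)/(-n^2 + 4*n + 32)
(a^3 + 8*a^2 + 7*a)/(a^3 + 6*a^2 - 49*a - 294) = a*(a + 1)/(a^2 - a - 42)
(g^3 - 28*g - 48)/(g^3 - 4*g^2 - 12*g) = (g + 4)/g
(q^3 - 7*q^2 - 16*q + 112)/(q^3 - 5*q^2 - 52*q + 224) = (q^2 - 3*q - 28)/(q^2 - q - 56)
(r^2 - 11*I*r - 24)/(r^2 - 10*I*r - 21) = (r - 8*I)/(r - 7*I)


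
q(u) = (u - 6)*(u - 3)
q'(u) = 2*u - 9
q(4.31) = -2.21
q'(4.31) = -0.38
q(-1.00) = 28.00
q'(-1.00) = -11.00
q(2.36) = 2.33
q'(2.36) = -4.28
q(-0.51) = 22.85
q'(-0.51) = -10.02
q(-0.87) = 26.59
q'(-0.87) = -10.74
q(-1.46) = 33.27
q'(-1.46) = -11.92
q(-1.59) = 34.84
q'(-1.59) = -12.18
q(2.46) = 1.91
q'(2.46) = -4.08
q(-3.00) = 54.00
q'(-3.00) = -15.00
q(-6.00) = 108.00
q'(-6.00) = -21.00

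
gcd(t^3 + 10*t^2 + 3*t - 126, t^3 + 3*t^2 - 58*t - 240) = t + 6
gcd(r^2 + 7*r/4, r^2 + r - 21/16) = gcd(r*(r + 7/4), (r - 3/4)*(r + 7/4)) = r + 7/4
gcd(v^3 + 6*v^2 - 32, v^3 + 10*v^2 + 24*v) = v + 4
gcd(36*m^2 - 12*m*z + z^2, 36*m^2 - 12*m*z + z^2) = 36*m^2 - 12*m*z + z^2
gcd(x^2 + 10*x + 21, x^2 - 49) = x + 7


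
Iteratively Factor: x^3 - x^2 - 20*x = (x - 5)*(x^2 + 4*x) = (x - 5)*(x + 4)*(x)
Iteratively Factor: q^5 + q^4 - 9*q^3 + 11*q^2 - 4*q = (q - 1)*(q^4 + 2*q^3 - 7*q^2 + 4*q) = (q - 1)*(q + 4)*(q^3 - 2*q^2 + q) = (q - 1)^2*(q + 4)*(q^2 - q) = q*(q - 1)^2*(q + 4)*(q - 1)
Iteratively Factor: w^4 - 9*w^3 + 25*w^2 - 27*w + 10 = (w - 2)*(w^3 - 7*w^2 + 11*w - 5) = (w - 2)*(w - 1)*(w^2 - 6*w + 5) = (w - 5)*(w - 2)*(w - 1)*(w - 1)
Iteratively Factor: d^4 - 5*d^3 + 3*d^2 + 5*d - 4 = (d + 1)*(d^3 - 6*d^2 + 9*d - 4) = (d - 1)*(d + 1)*(d^2 - 5*d + 4) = (d - 4)*(d - 1)*(d + 1)*(d - 1)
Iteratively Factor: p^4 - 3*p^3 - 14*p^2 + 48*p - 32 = (p - 1)*(p^3 - 2*p^2 - 16*p + 32) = (p - 2)*(p - 1)*(p^2 - 16) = (p - 2)*(p - 1)*(p + 4)*(p - 4)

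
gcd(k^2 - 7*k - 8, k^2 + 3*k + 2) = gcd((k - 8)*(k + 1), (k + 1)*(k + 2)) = k + 1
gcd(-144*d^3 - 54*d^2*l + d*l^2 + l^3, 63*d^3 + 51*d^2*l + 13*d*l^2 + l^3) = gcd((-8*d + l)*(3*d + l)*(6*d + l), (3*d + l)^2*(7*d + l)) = 3*d + l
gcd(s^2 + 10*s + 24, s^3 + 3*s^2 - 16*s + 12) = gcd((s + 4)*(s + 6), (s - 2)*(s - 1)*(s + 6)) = s + 6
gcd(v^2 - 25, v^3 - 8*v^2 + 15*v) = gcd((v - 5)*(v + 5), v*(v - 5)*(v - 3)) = v - 5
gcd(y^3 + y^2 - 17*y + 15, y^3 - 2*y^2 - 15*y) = 1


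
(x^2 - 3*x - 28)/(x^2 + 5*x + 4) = (x - 7)/(x + 1)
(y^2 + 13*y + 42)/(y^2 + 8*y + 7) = (y + 6)/(y + 1)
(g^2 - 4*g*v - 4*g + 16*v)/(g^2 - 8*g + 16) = (g - 4*v)/(g - 4)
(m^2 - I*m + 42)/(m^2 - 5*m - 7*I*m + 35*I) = (m + 6*I)/(m - 5)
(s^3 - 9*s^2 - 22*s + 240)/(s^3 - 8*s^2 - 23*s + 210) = (s - 8)/(s - 7)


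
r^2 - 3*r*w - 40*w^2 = (r - 8*w)*(r + 5*w)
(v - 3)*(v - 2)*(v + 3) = v^3 - 2*v^2 - 9*v + 18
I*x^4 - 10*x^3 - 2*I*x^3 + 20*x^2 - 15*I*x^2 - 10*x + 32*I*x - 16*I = (x - 1)*(x + 2*I)*(x + 8*I)*(I*x - I)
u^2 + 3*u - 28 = (u - 4)*(u + 7)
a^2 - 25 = (a - 5)*(a + 5)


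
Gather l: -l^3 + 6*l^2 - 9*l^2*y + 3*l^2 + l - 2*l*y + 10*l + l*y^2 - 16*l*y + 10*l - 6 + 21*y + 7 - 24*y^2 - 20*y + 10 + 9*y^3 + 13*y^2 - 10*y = -l^3 + l^2*(9 - 9*y) + l*(y^2 - 18*y + 21) + 9*y^3 - 11*y^2 - 9*y + 11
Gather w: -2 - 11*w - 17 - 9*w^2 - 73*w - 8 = -9*w^2 - 84*w - 27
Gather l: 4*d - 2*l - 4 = 4*d - 2*l - 4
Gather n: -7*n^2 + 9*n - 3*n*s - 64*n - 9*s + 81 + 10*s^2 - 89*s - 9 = -7*n^2 + n*(-3*s - 55) + 10*s^2 - 98*s + 72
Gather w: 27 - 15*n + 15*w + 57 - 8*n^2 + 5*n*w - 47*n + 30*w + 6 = -8*n^2 - 62*n + w*(5*n + 45) + 90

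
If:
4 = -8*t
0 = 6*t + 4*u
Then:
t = -1/2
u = 3/4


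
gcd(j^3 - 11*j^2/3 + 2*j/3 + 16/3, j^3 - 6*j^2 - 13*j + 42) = j - 2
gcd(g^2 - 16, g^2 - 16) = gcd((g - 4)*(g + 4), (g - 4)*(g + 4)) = g^2 - 16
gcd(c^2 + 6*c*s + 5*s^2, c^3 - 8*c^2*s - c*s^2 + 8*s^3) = c + s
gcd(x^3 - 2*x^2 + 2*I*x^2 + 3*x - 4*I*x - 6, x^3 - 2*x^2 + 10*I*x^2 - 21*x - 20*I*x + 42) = x^2 + x*(-2 + 3*I) - 6*I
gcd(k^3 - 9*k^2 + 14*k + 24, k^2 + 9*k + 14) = 1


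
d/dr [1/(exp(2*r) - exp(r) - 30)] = (1 - 2*exp(r))*exp(r)/(-exp(2*r) + exp(r) + 30)^2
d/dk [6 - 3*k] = -3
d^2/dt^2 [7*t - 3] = 0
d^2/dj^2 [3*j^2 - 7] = 6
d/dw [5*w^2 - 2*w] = 10*w - 2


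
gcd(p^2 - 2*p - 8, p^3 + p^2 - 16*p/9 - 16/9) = 1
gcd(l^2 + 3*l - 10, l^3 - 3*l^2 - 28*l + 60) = l^2 + 3*l - 10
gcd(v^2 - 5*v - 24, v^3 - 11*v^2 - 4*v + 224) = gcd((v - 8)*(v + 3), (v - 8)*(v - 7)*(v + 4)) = v - 8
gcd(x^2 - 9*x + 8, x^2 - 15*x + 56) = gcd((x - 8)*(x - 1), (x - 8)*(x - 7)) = x - 8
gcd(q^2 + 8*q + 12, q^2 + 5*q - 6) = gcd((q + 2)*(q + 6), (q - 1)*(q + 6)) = q + 6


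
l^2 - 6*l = l*(l - 6)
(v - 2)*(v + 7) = v^2 + 5*v - 14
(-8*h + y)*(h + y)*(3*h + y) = -24*h^3 - 29*h^2*y - 4*h*y^2 + y^3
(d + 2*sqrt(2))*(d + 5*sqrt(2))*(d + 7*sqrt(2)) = d^3 + 14*sqrt(2)*d^2 + 118*d + 140*sqrt(2)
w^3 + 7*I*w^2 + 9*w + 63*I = (w - 3*I)*(w + 3*I)*(w + 7*I)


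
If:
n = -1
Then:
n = -1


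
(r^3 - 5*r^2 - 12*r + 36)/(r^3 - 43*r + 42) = (r^2 + r - 6)/(r^2 + 6*r - 7)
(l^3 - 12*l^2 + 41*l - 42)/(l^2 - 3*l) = l - 9 + 14/l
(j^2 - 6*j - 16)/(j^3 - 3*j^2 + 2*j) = (j^2 - 6*j - 16)/(j*(j^2 - 3*j + 2))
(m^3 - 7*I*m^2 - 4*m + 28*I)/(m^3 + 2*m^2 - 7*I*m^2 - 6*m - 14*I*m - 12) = (m^2 - m*(2 + 7*I) + 14*I)/(m^2 - 7*I*m - 6)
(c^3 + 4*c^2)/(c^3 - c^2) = (c + 4)/(c - 1)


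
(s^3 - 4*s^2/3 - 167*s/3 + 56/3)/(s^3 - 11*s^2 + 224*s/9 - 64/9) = 3*(s + 7)/(3*s - 8)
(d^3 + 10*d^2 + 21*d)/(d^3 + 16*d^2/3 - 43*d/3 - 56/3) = 3*d*(d + 3)/(3*d^2 - 5*d - 8)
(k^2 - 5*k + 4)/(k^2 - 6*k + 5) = (k - 4)/(k - 5)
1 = 1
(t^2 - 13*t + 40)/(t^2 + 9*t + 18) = (t^2 - 13*t + 40)/(t^2 + 9*t + 18)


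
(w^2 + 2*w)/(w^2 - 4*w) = (w + 2)/(w - 4)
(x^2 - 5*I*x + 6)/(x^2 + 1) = (x - 6*I)/(x - I)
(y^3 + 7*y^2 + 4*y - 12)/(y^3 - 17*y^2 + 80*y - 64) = (y^2 + 8*y + 12)/(y^2 - 16*y + 64)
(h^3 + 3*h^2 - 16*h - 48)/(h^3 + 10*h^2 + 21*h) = (h^2 - 16)/(h*(h + 7))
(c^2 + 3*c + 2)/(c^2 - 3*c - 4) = (c + 2)/(c - 4)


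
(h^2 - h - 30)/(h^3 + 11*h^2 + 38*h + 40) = (h - 6)/(h^2 + 6*h + 8)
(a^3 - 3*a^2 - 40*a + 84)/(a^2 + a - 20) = (a^3 - 3*a^2 - 40*a + 84)/(a^2 + a - 20)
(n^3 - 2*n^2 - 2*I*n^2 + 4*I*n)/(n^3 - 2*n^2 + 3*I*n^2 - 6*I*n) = (n - 2*I)/(n + 3*I)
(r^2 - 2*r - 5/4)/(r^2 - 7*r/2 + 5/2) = (r + 1/2)/(r - 1)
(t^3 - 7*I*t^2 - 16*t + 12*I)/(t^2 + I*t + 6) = (t^2 - 5*I*t - 6)/(t + 3*I)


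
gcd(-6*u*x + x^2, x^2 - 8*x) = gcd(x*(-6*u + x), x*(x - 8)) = x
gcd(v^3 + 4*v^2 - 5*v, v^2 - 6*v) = v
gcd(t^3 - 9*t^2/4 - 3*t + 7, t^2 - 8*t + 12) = t - 2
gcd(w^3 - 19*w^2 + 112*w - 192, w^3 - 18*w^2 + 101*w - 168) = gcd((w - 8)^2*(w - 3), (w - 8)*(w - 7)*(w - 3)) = w^2 - 11*w + 24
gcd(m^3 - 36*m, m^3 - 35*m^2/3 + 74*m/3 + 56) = m - 6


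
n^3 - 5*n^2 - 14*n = n*(n - 7)*(n + 2)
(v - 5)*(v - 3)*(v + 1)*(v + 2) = v^4 - 5*v^3 - 7*v^2 + 29*v + 30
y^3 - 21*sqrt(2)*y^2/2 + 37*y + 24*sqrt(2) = (y - 8*sqrt(2))*(y - 3*sqrt(2))*(y + sqrt(2)/2)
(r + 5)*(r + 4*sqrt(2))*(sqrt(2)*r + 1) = sqrt(2)*r^3 + 5*sqrt(2)*r^2 + 9*r^2 + 4*sqrt(2)*r + 45*r + 20*sqrt(2)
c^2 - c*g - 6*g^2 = (c - 3*g)*(c + 2*g)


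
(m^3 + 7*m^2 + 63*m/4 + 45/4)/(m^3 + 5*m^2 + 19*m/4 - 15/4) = (2*m + 3)/(2*m - 1)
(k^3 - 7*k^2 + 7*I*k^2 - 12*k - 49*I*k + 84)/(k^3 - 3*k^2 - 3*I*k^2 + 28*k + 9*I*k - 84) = (k^2 + k*(-7 + 3*I) - 21*I)/(k^2 - k*(3 + 7*I) + 21*I)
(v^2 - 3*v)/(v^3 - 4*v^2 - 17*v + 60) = v/(v^2 - v - 20)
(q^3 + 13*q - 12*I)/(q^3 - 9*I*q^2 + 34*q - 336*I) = (q^3 + 13*q - 12*I)/(q^3 - 9*I*q^2 + 34*q - 336*I)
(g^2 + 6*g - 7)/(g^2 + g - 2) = (g + 7)/(g + 2)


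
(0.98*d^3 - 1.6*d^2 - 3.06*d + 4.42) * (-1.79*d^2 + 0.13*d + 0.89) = -1.7542*d^5 + 2.9914*d^4 + 6.1416*d^3 - 9.7336*d^2 - 2.1488*d + 3.9338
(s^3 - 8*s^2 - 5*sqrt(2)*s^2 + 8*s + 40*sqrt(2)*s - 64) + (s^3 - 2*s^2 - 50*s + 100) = 2*s^3 - 10*s^2 - 5*sqrt(2)*s^2 - 42*s + 40*sqrt(2)*s + 36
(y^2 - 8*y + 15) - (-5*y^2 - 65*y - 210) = 6*y^2 + 57*y + 225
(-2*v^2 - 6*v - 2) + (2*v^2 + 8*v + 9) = 2*v + 7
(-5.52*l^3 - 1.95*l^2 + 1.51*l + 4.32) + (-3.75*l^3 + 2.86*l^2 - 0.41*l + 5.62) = -9.27*l^3 + 0.91*l^2 + 1.1*l + 9.94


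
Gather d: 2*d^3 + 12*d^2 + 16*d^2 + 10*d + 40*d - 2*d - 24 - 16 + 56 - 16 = 2*d^3 + 28*d^2 + 48*d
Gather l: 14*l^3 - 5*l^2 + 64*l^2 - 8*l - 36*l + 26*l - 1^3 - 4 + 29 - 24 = 14*l^3 + 59*l^2 - 18*l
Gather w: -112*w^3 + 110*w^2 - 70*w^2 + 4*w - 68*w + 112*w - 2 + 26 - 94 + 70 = -112*w^3 + 40*w^2 + 48*w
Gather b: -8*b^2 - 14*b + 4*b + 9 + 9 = -8*b^2 - 10*b + 18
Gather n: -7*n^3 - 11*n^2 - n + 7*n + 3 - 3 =-7*n^3 - 11*n^2 + 6*n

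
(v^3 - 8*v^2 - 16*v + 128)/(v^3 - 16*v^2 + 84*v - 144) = (v^2 - 4*v - 32)/(v^2 - 12*v + 36)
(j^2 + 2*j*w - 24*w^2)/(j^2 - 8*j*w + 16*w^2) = (-j - 6*w)/(-j + 4*w)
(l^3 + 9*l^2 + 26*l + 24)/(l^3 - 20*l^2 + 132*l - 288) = (l^3 + 9*l^2 + 26*l + 24)/(l^3 - 20*l^2 + 132*l - 288)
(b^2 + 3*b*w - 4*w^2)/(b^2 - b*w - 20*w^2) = (-b + w)/(-b + 5*w)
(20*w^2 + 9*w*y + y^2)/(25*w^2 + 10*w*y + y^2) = (4*w + y)/(5*w + y)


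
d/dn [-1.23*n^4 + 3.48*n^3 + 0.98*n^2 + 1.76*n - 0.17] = -4.92*n^3 + 10.44*n^2 + 1.96*n + 1.76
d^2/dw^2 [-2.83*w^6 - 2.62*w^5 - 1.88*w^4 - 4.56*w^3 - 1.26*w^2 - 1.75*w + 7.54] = -84.9*w^4 - 52.4*w^3 - 22.56*w^2 - 27.36*w - 2.52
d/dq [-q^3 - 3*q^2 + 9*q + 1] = -3*q^2 - 6*q + 9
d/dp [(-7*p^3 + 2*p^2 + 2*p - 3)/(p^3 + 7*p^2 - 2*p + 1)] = (-51*p^4 + 24*p^3 - 30*p^2 + 46*p - 4)/(p^6 + 14*p^5 + 45*p^4 - 26*p^3 + 18*p^2 - 4*p + 1)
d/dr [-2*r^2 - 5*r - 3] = -4*r - 5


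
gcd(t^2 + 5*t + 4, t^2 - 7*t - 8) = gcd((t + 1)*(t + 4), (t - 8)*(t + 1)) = t + 1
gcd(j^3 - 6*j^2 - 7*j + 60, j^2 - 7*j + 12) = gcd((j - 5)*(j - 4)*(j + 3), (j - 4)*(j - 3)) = j - 4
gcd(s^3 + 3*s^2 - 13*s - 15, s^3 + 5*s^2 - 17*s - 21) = s^2 - 2*s - 3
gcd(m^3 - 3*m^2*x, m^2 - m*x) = m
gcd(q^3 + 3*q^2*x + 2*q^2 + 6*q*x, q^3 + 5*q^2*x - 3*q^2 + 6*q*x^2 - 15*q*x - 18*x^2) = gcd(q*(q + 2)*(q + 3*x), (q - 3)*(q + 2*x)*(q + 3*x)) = q + 3*x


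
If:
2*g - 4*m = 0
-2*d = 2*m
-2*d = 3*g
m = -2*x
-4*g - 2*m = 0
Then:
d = 0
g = 0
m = 0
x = 0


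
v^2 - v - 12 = (v - 4)*(v + 3)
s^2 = s^2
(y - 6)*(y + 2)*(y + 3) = y^3 - y^2 - 24*y - 36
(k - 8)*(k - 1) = k^2 - 9*k + 8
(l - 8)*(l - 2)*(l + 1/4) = l^3 - 39*l^2/4 + 27*l/2 + 4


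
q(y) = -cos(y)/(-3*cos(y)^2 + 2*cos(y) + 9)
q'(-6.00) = 0.05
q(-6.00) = -0.12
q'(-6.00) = 0.05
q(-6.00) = -0.12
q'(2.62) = 0.22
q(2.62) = 0.17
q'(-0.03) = -0.01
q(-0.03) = -0.12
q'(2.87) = 0.17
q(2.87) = 0.22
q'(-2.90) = -0.16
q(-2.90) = 0.23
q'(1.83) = 0.13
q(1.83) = 0.03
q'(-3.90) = 0.20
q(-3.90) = 0.12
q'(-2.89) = -0.16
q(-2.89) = 0.23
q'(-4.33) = 0.14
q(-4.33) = 0.05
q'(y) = -(-6*sin(y)*cos(y) + 2*sin(y))*cos(y)/(-3*cos(y)^2 + 2*cos(y) + 9)^2 + sin(y)/(-3*cos(y)^2 + 2*cos(y) + 9)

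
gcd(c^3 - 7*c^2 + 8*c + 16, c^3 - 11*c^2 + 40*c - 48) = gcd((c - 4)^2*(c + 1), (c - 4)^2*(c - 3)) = c^2 - 8*c + 16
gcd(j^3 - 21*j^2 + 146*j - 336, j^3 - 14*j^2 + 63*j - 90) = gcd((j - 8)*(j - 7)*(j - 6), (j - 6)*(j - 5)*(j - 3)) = j - 6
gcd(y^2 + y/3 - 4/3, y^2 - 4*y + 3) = y - 1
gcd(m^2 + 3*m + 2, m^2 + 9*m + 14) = m + 2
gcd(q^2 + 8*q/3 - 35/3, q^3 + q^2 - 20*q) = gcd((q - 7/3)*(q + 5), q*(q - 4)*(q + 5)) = q + 5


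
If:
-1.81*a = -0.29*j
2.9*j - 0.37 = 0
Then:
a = 0.02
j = 0.13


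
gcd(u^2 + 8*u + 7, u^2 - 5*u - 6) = u + 1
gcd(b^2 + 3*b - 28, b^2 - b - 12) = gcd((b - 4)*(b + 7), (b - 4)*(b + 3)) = b - 4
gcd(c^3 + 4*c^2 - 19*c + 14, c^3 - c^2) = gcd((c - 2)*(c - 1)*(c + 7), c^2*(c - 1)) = c - 1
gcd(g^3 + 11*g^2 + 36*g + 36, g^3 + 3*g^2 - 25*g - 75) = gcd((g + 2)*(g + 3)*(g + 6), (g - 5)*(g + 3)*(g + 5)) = g + 3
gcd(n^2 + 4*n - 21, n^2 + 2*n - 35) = n + 7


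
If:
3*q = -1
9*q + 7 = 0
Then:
No Solution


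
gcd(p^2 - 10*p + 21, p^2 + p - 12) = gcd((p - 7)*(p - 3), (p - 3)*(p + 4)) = p - 3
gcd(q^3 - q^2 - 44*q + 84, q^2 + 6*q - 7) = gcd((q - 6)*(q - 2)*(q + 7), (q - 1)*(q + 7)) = q + 7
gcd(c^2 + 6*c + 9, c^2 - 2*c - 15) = c + 3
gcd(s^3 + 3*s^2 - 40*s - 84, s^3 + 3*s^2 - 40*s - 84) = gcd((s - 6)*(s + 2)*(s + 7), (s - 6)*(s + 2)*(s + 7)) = s^3 + 3*s^2 - 40*s - 84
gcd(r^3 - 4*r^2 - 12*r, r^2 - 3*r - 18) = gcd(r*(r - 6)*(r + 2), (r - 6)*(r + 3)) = r - 6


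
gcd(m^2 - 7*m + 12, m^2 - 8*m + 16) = m - 4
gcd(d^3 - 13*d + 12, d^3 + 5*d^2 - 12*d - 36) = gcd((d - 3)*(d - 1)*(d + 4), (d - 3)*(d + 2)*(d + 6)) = d - 3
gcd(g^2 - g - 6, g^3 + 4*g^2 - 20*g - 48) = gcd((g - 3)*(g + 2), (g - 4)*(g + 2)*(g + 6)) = g + 2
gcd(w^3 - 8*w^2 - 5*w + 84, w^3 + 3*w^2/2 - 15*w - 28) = w - 4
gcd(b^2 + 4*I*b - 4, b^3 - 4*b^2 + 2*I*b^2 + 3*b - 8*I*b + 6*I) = b + 2*I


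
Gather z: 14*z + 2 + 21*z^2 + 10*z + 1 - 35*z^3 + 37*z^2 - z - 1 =-35*z^3 + 58*z^2 + 23*z + 2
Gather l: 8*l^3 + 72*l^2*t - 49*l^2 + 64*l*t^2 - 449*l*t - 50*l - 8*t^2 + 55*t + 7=8*l^3 + l^2*(72*t - 49) + l*(64*t^2 - 449*t - 50) - 8*t^2 + 55*t + 7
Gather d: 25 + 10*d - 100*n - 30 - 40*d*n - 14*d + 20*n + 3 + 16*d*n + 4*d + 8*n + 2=-24*d*n - 72*n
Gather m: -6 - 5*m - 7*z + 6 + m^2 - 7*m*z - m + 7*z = m^2 + m*(-7*z - 6)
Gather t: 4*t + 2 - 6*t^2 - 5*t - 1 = -6*t^2 - t + 1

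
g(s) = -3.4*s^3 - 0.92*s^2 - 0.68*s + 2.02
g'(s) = -10.2*s^2 - 1.84*s - 0.68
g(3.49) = -156.09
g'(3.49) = -131.34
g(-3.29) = 115.38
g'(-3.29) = -105.03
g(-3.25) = 111.23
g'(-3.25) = -102.44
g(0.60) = 0.55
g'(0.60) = -5.46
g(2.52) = -59.95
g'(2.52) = -70.09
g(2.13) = -36.46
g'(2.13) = -50.88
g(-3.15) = 101.30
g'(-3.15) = -96.09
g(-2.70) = 64.07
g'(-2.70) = -70.07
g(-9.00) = 2412.22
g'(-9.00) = -810.32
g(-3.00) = 87.58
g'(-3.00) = -86.96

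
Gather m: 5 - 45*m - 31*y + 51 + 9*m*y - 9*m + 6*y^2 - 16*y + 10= m*(9*y - 54) + 6*y^2 - 47*y + 66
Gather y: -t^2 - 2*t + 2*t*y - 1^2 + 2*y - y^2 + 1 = -t^2 - 2*t - y^2 + y*(2*t + 2)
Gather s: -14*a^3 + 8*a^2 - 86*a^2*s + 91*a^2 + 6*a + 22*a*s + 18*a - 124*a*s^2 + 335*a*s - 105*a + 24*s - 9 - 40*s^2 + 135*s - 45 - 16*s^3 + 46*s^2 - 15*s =-14*a^3 + 99*a^2 - 81*a - 16*s^3 + s^2*(6 - 124*a) + s*(-86*a^2 + 357*a + 144) - 54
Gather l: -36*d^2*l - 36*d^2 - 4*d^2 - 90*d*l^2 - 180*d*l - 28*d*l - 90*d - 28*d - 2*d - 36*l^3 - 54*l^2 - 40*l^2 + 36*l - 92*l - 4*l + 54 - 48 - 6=-40*d^2 - 120*d - 36*l^3 + l^2*(-90*d - 94) + l*(-36*d^2 - 208*d - 60)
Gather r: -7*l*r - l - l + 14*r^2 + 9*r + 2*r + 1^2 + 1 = -2*l + 14*r^2 + r*(11 - 7*l) + 2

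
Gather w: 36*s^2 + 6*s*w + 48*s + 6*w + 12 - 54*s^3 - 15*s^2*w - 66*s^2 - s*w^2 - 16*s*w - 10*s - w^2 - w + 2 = -54*s^3 - 30*s^2 + 38*s + w^2*(-s - 1) + w*(-15*s^2 - 10*s + 5) + 14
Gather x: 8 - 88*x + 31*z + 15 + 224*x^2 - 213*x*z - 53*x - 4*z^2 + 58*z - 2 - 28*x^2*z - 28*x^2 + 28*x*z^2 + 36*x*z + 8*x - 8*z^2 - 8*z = x^2*(196 - 28*z) + x*(28*z^2 - 177*z - 133) - 12*z^2 + 81*z + 21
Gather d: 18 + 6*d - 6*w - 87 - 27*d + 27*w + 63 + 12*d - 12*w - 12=-9*d + 9*w - 18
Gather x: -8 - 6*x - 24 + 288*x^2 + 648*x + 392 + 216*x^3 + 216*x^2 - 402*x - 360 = 216*x^3 + 504*x^2 + 240*x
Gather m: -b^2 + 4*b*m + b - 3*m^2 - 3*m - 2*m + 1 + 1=-b^2 + b - 3*m^2 + m*(4*b - 5) + 2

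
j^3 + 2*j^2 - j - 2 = (j - 1)*(j + 1)*(j + 2)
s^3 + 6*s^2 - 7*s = s*(s - 1)*(s + 7)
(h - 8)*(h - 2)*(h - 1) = h^3 - 11*h^2 + 26*h - 16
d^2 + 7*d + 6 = (d + 1)*(d + 6)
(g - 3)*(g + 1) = g^2 - 2*g - 3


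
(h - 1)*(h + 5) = h^2 + 4*h - 5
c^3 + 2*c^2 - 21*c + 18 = (c - 3)*(c - 1)*(c + 6)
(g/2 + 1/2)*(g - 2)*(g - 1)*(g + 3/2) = g^4/2 - g^3/4 - 2*g^2 + g/4 + 3/2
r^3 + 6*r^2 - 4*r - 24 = (r - 2)*(r + 2)*(r + 6)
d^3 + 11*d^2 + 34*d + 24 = (d + 1)*(d + 4)*(d + 6)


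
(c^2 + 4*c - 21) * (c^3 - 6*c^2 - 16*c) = c^5 - 2*c^4 - 61*c^3 + 62*c^2 + 336*c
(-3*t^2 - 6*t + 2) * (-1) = 3*t^2 + 6*t - 2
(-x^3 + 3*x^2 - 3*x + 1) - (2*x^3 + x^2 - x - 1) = -3*x^3 + 2*x^2 - 2*x + 2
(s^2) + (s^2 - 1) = 2*s^2 - 1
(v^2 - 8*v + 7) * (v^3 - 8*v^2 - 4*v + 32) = v^5 - 16*v^4 + 67*v^3 + 8*v^2 - 284*v + 224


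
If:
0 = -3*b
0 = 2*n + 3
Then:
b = 0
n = -3/2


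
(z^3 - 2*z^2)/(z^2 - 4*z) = z*(z - 2)/(z - 4)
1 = 1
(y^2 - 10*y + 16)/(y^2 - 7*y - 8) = (y - 2)/(y + 1)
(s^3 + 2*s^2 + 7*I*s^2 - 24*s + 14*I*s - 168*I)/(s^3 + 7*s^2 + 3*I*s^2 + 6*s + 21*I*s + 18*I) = (s^2 + s*(-4 + 7*I) - 28*I)/(s^2 + s*(1 + 3*I) + 3*I)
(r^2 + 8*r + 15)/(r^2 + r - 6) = (r + 5)/(r - 2)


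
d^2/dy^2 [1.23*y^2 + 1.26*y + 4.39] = 2.46000000000000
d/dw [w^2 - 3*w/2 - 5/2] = 2*w - 3/2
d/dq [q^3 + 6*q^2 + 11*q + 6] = 3*q^2 + 12*q + 11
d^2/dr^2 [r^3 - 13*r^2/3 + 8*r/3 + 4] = 6*r - 26/3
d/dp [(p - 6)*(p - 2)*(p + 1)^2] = 4*p^3 - 18*p^2 - 6*p + 16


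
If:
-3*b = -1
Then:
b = 1/3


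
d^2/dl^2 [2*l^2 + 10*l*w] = 4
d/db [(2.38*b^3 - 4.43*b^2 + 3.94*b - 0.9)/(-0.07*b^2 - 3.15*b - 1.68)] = (-0.1666*b^4 - 14.994*b^3 + 2.2351*b^2 + 14.7588*b - 9.4542)/(0.0049*b^4 + 0.441*b^3 + 10.1577*b^2 + 10.584*b + 2.8224)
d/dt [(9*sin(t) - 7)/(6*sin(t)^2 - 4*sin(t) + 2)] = (-27*sin(t)^2 + 42*sin(t) - 5)*cos(t)/(2*(3*sin(t)^2 - 2*sin(t) + 1)^2)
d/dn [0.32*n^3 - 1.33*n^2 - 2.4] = n*(0.96*n - 2.66)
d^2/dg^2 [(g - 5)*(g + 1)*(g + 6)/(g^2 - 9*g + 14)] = 16*(7*g^3 - 69*g^2 + 327*g - 659)/(g^6 - 27*g^5 + 285*g^4 - 1485*g^3 + 3990*g^2 - 5292*g + 2744)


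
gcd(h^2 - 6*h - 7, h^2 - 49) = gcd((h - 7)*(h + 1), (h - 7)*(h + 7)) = h - 7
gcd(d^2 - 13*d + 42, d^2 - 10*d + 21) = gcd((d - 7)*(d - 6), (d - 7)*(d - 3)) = d - 7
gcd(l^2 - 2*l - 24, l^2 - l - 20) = l + 4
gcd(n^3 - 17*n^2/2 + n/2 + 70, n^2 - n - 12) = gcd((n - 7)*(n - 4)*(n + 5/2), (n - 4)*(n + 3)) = n - 4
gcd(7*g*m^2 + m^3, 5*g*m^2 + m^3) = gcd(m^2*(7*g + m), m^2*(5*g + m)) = m^2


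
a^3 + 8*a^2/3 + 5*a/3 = a*(a + 1)*(a + 5/3)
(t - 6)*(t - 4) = t^2 - 10*t + 24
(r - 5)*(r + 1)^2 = r^3 - 3*r^2 - 9*r - 5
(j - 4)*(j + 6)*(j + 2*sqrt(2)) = j^3 + 2*j^2 + 2*sqrt(2)*j^2 - 24*j + 4*sqrt(2)*j - 48*sqrt(2)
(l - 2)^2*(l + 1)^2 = l^4 - 2*l^3 - 3*l^2 + 4*l + 4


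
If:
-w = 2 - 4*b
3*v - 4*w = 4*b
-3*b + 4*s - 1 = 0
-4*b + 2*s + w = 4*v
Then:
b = 55/151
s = 79/151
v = -36/151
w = -82/151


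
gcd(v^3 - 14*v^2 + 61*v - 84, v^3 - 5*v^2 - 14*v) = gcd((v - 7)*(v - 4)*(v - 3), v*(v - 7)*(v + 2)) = v - 7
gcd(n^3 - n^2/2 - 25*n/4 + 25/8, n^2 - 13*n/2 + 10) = n - 5/2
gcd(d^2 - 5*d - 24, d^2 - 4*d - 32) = d - 8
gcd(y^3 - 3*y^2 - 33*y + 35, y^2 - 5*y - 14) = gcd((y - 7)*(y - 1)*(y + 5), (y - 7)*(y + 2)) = y - 7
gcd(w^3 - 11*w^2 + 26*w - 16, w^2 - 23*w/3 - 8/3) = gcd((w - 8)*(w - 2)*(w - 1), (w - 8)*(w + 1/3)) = w - 8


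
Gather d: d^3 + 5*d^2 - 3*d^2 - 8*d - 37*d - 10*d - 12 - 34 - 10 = d^3 + 2*d^2 - 55*d - 56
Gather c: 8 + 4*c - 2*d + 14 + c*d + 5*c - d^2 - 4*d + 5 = c*(d + 9) - d^2 - 6*d + 27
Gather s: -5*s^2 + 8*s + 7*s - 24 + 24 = -5*s^2 + 15*s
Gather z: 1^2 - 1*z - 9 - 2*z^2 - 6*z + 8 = -2*z^2 - 7*z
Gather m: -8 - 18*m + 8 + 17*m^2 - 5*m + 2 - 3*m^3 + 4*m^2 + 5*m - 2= -3*m^3 + 21*m^2 - 18*m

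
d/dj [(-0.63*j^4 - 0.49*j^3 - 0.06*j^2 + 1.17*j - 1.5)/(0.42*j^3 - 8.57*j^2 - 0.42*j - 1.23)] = (-0.2646*j^6 + 10.7982*j^5 + 5.0183*j^4 + 2.5284*j^3 + 13.7502*j^2 - 25.5624*j - 2.0691)/(0.1764*j^6 - 7.1988*j^5 + 73.0921*j^4 + 6.1656*j^3 + 21.2586*j^2 + 1.0332*j + 1.5129)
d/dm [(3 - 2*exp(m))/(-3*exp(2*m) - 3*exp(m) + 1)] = (-6*exp(2*m) + 18*exp(m) + 7)*exp(m)/(9*exp(4*m) + 18*exp(3*m) + 3*exp(2*m) - 6*exp(m) + 1)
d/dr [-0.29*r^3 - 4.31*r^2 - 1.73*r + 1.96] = -0.87*r^2 - 8.62*r - 1.73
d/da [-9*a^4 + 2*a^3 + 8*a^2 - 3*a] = -36*a^3 + 6*a^2 + 16*a - 3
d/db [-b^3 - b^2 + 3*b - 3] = -3*b^2 - 2*b + 3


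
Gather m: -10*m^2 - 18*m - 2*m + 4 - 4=-10*m^2 - 20*m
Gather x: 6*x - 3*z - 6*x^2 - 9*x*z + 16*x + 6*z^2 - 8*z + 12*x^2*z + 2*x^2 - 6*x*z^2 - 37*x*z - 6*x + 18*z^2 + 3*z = x^2*(12*z - 4) + x*(-6*z^2 - 46*z + 16) + 24*z^2 - 8*z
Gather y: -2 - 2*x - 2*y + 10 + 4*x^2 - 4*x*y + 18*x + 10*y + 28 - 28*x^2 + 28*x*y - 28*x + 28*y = -24*x^2 - 12*x + y*(24*x + 36) + 36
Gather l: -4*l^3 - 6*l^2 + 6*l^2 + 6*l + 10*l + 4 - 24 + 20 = -4*l^3 + 16*l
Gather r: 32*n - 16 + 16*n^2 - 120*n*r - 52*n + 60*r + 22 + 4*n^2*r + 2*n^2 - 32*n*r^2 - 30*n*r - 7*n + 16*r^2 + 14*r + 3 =18*n^2 - 27*n + r^2*(16 - 32*n) + r*(4*n^2 - 150*n + 74) + 9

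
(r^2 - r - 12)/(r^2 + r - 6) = (r - 4)/(r - 2)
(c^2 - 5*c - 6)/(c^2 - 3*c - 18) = (c + 1)/(c + 3)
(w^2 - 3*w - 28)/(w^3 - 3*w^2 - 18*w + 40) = (w - 7)/(w^2 - 7*w + 10)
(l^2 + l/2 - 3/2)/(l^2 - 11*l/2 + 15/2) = (2*l^2 + l - 3)/(2*l^2 - 11*l + 15)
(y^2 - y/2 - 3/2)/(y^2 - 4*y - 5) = (y - 3/2)/(y - 5)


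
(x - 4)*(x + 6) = x^2 + 2*x - 24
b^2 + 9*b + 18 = (b + 3)*(b + 6)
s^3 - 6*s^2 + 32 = (s - 4)^2*(s + 2)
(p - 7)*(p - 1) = p^2 - 8*p + 7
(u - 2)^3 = u^3 - 6*u^2 + 12*u - 8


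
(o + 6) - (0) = o + 6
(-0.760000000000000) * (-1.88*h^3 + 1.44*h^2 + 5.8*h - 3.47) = 1.4288*h^3 - 1.0944*h^2 - 4.408*h + 2.6372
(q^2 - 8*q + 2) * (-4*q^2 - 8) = -4*q^4 + 32*q^3 - 16*q^2 + 64*q - 16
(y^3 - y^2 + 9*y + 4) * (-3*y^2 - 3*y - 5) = -3*y^5 - 29*y^3 - 34*y^2 - 57*y - 20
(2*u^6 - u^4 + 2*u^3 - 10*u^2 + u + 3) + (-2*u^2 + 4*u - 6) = 2*u^6 - u^4 + 2*u^3 - 12*u^2 + 5*u - 3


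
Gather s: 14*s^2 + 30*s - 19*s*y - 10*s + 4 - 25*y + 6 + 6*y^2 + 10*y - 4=14*s^2 + s*(20 - 19*y) + 6*y^2 - 15*y + 6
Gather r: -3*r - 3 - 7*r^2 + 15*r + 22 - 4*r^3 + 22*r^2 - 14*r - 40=-4*r^3 + 15*r^2 - 2*r - 21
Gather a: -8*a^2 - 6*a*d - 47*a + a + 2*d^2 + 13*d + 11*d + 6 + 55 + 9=-8*a^2 + a*(-6*d - 46) + 2*d^2 + 24*d + 70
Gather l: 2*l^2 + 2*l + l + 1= 2*l^2 + 3*l + 1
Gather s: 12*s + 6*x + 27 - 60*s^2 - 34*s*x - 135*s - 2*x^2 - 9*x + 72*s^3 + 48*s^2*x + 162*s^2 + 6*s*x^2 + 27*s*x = 72*s^3 + s^2*(48*x + 102) + s*(6*x^2 - 7*x - 123) - 2*x^2 - 3*x + 27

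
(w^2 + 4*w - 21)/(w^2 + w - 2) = (w^2 + 4*w - 21)/(w^2 + w - 2)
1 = 1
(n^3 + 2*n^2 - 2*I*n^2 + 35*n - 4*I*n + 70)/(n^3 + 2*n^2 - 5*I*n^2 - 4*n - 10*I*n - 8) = (n^2 - 2*I*n + 35)/(n^2 - 5*I*n - 4)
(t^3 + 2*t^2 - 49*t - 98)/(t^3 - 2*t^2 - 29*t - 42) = (t + 7)/(t + 3)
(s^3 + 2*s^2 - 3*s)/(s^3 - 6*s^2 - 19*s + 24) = s/(s - 8)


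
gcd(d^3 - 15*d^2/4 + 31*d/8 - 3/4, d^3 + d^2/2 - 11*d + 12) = d^2 - 7*d/2 + 3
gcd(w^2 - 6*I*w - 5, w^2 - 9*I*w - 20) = w - 5*I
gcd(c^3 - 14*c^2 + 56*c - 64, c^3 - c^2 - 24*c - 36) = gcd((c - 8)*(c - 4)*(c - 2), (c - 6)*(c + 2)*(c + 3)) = 1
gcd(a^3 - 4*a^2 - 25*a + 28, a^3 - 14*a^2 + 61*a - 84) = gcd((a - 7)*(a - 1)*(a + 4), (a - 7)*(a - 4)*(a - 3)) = a - 7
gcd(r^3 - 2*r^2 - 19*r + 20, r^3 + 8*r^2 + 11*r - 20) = r^2 + 3*r - 4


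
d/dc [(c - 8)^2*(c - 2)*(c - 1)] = 4*c^3 - 57*c^2 + 228*c - 224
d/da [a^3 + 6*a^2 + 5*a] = 3*a^2 + 12*a + 5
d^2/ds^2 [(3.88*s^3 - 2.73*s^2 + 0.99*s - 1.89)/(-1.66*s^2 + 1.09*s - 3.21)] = (1.4210854715202e-14*s^5 + 1.4210854715202e-14*s^4 + 36.553516*s^3 + 25.4204280000001*s^2 - 228.74616*s + 33.681474)/(4.574296*s^6 - 9.010812*s^5 + 32.453166*s^4 - 36.144073*s^3 + 62.755821*s^2 - 33.694407*s + 33.076161)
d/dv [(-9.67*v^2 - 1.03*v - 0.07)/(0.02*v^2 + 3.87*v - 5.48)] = (-37.4023*v^2 + 105.986*v + 5.9153)/(0.0004*v^4 + 0.1548*v^3 + 14.7577*v^2 - 42.4152*v + 30.0304)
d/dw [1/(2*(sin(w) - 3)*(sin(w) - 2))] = (5 - 2*sin(w))*cos(w)/(2*(sin(w) - 3)^2*(sin(w) - 2)^2)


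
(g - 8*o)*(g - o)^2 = g^3 - 10*g^2*o + 17*g*o^2 - 8*o^3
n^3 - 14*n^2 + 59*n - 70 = (n - 7)*(n - 5)*(n - 2)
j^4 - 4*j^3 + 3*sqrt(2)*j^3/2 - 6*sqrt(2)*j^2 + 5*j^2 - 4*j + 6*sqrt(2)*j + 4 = (j - 2)^2*(j + sqrt(2)/2)*(j + sqrt(2))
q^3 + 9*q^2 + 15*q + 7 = (q + 1)^2*(q + 7)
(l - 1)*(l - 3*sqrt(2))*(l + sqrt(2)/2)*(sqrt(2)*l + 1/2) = sqrt(2)*l^4 - 9*l^3/2 - sqrt(2)*l^3 - 17*sqrt(2)*l^2/4 + 9*l^2/2 - 3*l/2 + 17*sqrt(2)*l/4 + 3/2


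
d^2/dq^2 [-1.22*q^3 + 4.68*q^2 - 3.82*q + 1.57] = 9.36 - 7.32*q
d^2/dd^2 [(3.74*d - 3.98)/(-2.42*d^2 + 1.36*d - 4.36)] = (-(3.74*d - 3.98)*(4.84*d - 1.36)*(9.68*d - 2.72) + (54.3048*d - 29.436)*(2.42*d^2 - 1.36*d + 4.36))/(2.42*d^2 - 1.36*d + 4.36)^3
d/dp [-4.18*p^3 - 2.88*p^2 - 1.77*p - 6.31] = -12.54*p^2 - 5.76*p - 1.77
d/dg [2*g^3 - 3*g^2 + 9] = 6*g*(g - 1)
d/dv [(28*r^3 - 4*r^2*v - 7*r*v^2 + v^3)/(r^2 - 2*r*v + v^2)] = (52*r^3 - 18*r^2*v + 3*r*v^2 - v^3)/(r^3 - 3*r^2*v + 3*r*v^2 - v^3)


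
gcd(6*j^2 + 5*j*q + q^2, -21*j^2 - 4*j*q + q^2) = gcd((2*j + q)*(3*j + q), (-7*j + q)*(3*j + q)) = 3*j + q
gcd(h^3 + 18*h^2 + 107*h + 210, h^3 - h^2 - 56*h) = h + 7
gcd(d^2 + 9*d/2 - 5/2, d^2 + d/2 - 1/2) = d - 1/2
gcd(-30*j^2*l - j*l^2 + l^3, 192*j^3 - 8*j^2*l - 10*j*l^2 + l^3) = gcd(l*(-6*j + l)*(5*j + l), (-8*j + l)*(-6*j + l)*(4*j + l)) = 6*j - l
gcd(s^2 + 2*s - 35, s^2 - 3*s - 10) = s - 5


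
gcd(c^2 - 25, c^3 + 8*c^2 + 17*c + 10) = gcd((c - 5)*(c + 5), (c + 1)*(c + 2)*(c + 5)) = c + 5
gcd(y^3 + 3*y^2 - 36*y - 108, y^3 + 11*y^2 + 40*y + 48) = y + 3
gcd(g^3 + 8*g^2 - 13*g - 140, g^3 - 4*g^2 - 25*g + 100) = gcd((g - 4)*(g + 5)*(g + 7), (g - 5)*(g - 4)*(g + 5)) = g^2 + g - 20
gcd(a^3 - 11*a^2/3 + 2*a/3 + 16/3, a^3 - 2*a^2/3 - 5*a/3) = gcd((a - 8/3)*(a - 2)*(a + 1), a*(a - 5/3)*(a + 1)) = a + 1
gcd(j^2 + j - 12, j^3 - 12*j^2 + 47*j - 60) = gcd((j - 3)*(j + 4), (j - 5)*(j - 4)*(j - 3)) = j - 3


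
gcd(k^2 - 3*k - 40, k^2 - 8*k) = k - 8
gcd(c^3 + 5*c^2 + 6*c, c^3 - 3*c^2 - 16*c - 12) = c + 2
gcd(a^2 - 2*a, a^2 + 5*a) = a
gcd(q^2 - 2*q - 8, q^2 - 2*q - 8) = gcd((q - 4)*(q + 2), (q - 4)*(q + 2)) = q^2 - 2*q - 8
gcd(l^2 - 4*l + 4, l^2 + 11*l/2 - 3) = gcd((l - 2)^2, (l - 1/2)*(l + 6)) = 1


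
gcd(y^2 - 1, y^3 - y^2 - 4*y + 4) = y - 1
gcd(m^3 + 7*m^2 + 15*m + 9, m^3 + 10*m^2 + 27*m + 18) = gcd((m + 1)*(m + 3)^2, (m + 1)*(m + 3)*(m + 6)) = m^2 + 4*m + 3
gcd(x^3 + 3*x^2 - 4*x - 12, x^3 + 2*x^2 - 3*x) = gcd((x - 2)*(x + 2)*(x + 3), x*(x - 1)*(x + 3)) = x + 3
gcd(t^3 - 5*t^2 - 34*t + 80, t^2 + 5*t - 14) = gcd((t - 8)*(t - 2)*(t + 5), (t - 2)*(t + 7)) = t - 2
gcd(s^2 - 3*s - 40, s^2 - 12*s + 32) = s - 8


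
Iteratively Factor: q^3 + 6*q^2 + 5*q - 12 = (q + 4)*(q^2 + 2*q - 3) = (q + 3)*(q + 4)*(q - 1)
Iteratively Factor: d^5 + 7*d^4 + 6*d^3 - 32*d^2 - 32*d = (d - 2)*(d^4 + 9*d^3 + 24*d^2 + 16*d) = (d - 2)*(d + 1)*(d^3 + 8*d^2 + 16*d) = d*(d - 2)*(d + 1)*(d^2 + 8*d + 16) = d*(d - 2)*(d + 1)*(d + 4)*(d + 4)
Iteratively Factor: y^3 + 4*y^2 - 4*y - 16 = (y - 2)*(y^2 + 6*y + 8) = (y - 2)*(y + 2)*(y + 4)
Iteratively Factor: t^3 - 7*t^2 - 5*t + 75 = (t - 5)*(t^2 - 2*t - 15) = (t - 5)*(t + 3)*(t - 5)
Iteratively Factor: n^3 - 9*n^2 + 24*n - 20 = (n - 5)*(n^2 - 4*n + 4) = (n - 5)*(n - 2)*(n - 2)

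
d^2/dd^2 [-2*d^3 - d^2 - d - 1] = -12*d - 2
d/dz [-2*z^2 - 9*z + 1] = -4*z - 9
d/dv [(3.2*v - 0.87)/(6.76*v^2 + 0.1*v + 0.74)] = (-21.632*v^2 + 11.7624*v + 2.455)/(45.6976*v^4 + 1.352*v^3 + 10.0148*v^2 + 0.148*v + 0.5476)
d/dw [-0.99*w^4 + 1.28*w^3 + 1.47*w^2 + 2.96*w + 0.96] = -3.96*w^3 + 3.84*w^2 + 2.94*w + 2.96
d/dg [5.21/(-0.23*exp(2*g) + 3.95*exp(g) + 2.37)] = (2.3966*exp(g) - 20.5795)*exp(g)/(-0.23*exp(2*g) + 3.95*exp(g) + 2.37)^2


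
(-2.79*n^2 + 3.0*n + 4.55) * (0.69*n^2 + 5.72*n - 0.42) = -1.9251*n^4 - 13.8888*n^3 + 21.4713*n^2 + 24.766*n - 1.911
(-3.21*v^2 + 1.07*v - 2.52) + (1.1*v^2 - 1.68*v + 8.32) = -2.11*v^2 - 0.61*v + 5.8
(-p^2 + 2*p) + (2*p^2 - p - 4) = p^2 + p - 4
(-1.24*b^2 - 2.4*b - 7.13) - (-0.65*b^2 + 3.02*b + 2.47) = -0.59*b^2 - 5.42*b - 9.6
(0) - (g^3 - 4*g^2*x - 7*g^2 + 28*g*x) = -g^3 + 4*g^2*x + 7*g^2 - 28*g*x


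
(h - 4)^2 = h^2 - 8*h + 16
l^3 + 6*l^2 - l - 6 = (l - 1)*(l + 1)*(l + 6)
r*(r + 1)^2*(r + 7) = r^4 + 9*r^3 + 15*r^2 + 7*r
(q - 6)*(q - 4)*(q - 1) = q^3 - 11*q^2 + 34*q - 24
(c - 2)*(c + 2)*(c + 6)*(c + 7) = c^4 + 13*c^3 + 38*c^2 - 52*c - 168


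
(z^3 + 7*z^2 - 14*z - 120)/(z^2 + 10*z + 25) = (z^2 + 2*z - 24)/(z + 5)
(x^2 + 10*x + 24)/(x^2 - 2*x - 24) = (x + 6)/(x - 6)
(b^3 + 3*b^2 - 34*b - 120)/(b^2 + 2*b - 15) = (b^2 - 2*b - 24)/(b - 3)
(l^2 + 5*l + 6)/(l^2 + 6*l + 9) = (l + 2)/(l + 3)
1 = 1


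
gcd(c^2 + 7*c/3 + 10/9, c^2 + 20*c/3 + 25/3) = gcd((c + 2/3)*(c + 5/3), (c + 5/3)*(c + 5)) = c + 5/3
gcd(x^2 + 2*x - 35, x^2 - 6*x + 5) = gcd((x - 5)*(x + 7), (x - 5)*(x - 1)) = x - 5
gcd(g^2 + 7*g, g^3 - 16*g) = g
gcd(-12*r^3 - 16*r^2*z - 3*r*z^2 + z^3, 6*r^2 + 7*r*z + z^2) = r + z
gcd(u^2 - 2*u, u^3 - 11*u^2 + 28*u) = u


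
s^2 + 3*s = s*(s + 3)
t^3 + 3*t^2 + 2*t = t*(t + 1)*(t + 2)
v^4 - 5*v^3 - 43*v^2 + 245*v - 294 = (v - 7)*(v - 3)*(v - 2)*(v + 7)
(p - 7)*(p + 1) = p^2 - 6*p - 7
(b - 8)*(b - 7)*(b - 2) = b^3 - 17*b^2 + 86*b - 112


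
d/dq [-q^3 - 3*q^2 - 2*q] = -3*q^2 - 6*q - 2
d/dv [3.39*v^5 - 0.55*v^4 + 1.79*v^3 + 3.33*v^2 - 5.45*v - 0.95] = 16.95*v^4 - 2.2*v^3 + 5.37*v^2 + 6.66*v - 5.45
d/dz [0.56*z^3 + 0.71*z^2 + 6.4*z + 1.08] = 1.68*z^2 + 1.42*z + 6.4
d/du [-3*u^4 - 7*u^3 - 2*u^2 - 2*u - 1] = -12*u^3 - 21*u^2 - 4*u - 2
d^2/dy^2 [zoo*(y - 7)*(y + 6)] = nan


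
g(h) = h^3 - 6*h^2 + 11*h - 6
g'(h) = 3*h^2 - 12*h + 11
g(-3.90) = -199.48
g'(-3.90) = 103.43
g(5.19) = 29.27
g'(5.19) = 29.53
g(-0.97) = -23.23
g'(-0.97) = 25.46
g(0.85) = -0.37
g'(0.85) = 2.97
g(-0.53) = -13.66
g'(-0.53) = 18.20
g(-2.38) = -79.65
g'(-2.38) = 56.55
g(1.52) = 0.37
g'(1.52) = -0.31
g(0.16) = -4.39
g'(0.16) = 9.16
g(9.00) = 336.00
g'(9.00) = 146.00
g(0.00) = -6.00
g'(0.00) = 11.00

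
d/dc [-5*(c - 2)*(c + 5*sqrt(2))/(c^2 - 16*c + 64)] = 5*(5*sqrt(2)*c + 14*c - 16 + 20*sqrt(2))/(c^3 - 24*c^2 + 192*c - 512)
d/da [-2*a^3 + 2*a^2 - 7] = 2*a*(2 - 3*a)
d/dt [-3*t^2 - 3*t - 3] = -6*t - 3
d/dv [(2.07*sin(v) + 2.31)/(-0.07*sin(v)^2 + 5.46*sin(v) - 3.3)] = (0.1449*sin(v)^2 + 0.323399999999999*sin(v) - 19.4436)*cos(v)/(0.0049*sin(v)^4 - 0.7644*sin(v)^3 + 30.2736*sin(v)^2 - 36.036*sin(v) + 10.89)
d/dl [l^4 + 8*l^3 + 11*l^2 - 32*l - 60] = 4*l^3 + 24*l^2 + 22*l - 32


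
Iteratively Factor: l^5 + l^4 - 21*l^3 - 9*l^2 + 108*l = (l + 3)*(l^4 - 2*l^3 - 15*l^2 + 36*l) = (l + 3)*(l + 4)*(l^3 - 6*l^2 + 9*l) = (l - 3)*(l + 3)*(l + 4)*(l^2 - 3*l) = (l - 3)^2*(l + 3)*(l + 4)*(l)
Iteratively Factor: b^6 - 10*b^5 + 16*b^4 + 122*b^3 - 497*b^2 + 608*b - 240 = (b - 1)*(b^5 - 9*b^4 + 7*b^3 + 129*b^2 - 368*b + 240) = (b - 1)*(b + 4)*(b^4 - 13*b^3 + 59*b^2 - 107*b + 60) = (b - 4)*(b - 1)*(b + 4)*(b^3 - 9*b^2 + 23*b - 15) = (b - 4)*(b - 1)^2*(b + 4)*(b^2 - 8*b + 15) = (b - 4)*(b - 3)*(b - 1)^2*(b + 4)*(b - 5)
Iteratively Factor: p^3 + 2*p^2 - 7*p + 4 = (p - 1)*(p^2 + 3*p - 4) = (p - 1)*(p + 4)*(p - 1)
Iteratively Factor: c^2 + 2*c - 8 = (c - 2)*(c + 4)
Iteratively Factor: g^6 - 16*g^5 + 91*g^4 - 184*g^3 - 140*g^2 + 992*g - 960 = (g - 4)*(g^5 - 12*g^4 + 43*g^3 - 12*g^2 - 188*g + 240) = (g - 4)*(g - 2)*(g^4 - 10*g^3 + 23*g^2 + 34*g - 120) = (g - 4)^2*(g - 2)*(g^3 - 6*g^2 - g + 30) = (g - 4)^2*(g - 3)*(g - 2)*(g^2 - 3*g - 10) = (g - 5)*(g - 4)^2*(g - 3)*(g - 2)*(g + 2)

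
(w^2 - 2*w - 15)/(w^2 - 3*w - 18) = (w - 5)/(w - 6)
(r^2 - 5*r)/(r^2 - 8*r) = (r - 5)/(r - 8)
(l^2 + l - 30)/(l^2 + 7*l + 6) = (l - 5)/(l + 1)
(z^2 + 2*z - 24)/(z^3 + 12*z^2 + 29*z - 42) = (z - 4)/(z^2 + 6*z - 7)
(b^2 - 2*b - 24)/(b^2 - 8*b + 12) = (b + 4)/(b - 2)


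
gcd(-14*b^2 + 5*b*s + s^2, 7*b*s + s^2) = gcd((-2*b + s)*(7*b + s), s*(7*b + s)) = 7*b + s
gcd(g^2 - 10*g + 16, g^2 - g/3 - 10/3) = g - 2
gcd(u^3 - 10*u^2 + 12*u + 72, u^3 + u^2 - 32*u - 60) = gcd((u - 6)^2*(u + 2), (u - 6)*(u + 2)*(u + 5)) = u^2 - 4*u - 12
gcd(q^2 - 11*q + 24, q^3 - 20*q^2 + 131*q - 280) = q - 8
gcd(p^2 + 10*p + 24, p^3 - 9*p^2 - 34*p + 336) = p + 6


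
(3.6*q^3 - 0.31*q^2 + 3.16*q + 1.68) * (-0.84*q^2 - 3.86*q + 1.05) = -3.024*q^5 - 13.6356*q^4 + 2.3222*q^3 - 13.9343*q^2 - 3.1668*q + 1.764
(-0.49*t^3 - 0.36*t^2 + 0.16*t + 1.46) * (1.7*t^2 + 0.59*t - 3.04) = -0.833*t^5 - 0.9011*t^4 + 1.5492*t^3 + 3.6708*t^2 + 0.375*t - 4.4384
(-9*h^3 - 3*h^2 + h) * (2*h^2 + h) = -18*h^5 - 15*h^4 - h^3 + h^2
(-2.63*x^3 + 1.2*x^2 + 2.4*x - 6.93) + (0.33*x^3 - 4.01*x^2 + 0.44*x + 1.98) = -2.3*x^3 - 2.81*x^2 + 2.84*x - 4.95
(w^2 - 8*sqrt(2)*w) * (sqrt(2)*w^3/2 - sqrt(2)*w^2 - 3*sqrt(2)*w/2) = sqrt(2)*w^5/2 - 8*w^4 - sqrt(2)*w^4 - 3*sqrt(2)*w^3/2 + 16*w^3 + 24*w^2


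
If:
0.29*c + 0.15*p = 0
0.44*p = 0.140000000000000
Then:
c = -0.16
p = 0.32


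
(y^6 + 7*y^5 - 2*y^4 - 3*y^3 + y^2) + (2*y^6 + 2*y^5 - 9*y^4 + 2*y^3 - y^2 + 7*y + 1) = 3*y^6 + 9*y^5 - 11*y^4 - y^3 + 7*y + 1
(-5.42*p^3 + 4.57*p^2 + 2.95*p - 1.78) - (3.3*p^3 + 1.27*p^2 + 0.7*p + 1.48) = -8.72*p^3 + 3.3*p^2 + 2.25*p - 3.26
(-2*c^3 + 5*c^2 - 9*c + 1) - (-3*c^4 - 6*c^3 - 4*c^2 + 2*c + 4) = 3*c^4 + 4*c^3 + 9*c^2 - 11*c - 3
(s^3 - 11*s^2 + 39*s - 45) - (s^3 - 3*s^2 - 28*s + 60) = -8*s^2 + 67*s - 105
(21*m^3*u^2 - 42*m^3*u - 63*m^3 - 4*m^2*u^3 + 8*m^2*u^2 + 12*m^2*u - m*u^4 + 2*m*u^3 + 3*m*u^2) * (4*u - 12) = 84*m^3*u^3 - 420*m^3*u^2 + 252*m^3*u + 756*m^3 - 16*m^2*u^4 + 80*m^2*u^3 - 48*m^2*u^2 - 144*m^2*u - 4*m*u^5 + 20*m*u^4 - 12*m*u^3 - 36*m*u^2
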